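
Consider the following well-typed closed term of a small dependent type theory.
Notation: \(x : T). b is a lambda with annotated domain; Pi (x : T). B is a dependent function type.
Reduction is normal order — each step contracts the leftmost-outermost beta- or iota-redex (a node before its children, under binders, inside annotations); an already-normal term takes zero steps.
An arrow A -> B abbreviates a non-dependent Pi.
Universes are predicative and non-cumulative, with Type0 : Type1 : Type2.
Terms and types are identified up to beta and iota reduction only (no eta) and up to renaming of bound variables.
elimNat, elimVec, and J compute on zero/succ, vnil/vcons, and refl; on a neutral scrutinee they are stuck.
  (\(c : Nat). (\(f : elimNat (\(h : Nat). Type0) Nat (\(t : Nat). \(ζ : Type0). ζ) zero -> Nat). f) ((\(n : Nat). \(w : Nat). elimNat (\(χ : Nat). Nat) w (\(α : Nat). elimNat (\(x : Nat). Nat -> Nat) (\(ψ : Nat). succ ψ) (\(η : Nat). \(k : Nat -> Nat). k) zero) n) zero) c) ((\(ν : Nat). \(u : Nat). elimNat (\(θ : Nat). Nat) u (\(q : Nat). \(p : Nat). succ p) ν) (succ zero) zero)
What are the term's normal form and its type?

normal form:
  succ zero
inferred type:
  Nat
observation: normalization takes exactly 11 steps under the normal-order strategy.


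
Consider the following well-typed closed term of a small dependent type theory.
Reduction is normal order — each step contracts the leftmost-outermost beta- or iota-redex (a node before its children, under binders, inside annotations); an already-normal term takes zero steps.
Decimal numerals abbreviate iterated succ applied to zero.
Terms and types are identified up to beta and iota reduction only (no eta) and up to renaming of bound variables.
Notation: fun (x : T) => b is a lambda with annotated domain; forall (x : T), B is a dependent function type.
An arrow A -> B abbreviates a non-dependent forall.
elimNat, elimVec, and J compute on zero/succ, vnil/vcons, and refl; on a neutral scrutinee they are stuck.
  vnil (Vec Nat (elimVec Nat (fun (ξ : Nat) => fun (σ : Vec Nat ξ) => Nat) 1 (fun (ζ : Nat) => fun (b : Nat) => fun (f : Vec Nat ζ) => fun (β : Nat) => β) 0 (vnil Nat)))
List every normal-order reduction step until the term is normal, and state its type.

normal-order reduction:
  vnil (Vec Nat (elimVec Nat (fun (ξ : Nat) => fun (σ : Vec Nat ξ) => Nat) 1 (fun (ζ : Nat) => fun (b : Nat) => fun (f : Vec Nat ζ) => fun (β : Nat) => β) 0 (vnil Nat)))
  ~> vnil (Vec Nat 1)
type:
  Vec (Vec Nat 1) 0


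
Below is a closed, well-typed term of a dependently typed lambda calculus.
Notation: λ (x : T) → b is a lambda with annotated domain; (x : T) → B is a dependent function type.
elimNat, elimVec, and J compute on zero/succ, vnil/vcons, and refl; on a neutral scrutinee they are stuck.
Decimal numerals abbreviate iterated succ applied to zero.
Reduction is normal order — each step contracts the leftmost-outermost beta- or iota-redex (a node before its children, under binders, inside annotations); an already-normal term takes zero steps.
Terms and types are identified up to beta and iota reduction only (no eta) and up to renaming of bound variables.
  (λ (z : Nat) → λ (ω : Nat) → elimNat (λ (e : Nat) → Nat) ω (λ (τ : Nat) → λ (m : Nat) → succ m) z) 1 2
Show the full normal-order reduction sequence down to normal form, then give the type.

normal-order reduction:
  (λ (z : Nat) → λ (ω : Nat) → elimNat (λ (e : Nat) → Nat) ω (λ (τ : Nat) → λ (m : Nat) → succ m) z) 1 2
  ~> (λ (z : Nat) → elimNat (λ (ω : Nat) → Nat) z (λ (e : Nat) → λ (τ : Nat) → succ τ) 1) 2
  ~> elimNat (λ (z : Nat) → Nat) 2 (λ (ω : Nat) → λ (e : Nat) → succ e) 1
  ~> (λ (z : Nat) → λ (ω : Nat) → succ ω) 0 (elimNat (λ (e : Nat) → Nat) 2 (λ (τ : Nat) → λ (m : Nat) → succ m) 0)
  ~> (λ (z : Nat) → succ z) (elimNat (λ (ω : Nat) → Nat) 2 (λ (e : Nat) → λ (τ : Nat) → succ τ) 0)
  ~> succ (elimNat (λ (z : Nat) → Nat) 2 (λ (ω : Nat) → λ (e : Nat) → succ e) 0)
  ~> 3
the term's type:
  Nat


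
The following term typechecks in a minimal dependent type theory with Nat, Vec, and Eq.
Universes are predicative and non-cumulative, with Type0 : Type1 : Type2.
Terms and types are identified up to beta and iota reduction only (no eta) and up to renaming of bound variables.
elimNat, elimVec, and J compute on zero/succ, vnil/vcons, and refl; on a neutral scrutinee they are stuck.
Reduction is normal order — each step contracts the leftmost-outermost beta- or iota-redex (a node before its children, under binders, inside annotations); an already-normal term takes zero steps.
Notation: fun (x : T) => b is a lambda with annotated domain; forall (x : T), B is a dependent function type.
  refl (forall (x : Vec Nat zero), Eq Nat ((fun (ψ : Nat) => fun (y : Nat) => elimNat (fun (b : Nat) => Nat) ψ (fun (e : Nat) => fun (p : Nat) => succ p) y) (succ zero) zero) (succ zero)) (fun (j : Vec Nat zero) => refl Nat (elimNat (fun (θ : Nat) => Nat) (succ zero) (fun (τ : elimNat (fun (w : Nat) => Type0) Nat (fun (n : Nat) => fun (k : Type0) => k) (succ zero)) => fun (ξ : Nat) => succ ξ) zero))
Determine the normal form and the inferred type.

resulting normal form:
  refl (forall (x : Vec Nat zero), Eq Nat (succ zero) (succ zero)) (fun (ψ : Vec Nat zero) => refl Nat (succ zero))
the term's type:
  Eq (forall (x : Vec Nat zero), Eq Nat (succ zero) (succ zero)) (fun (ψ : Vec Nat zero) => refl Nat (succ zero)) (fun (y : Vec Nat zero) => refl Nat (succ zero))
observation: 4 normal-order steps separate the term from its normal form.


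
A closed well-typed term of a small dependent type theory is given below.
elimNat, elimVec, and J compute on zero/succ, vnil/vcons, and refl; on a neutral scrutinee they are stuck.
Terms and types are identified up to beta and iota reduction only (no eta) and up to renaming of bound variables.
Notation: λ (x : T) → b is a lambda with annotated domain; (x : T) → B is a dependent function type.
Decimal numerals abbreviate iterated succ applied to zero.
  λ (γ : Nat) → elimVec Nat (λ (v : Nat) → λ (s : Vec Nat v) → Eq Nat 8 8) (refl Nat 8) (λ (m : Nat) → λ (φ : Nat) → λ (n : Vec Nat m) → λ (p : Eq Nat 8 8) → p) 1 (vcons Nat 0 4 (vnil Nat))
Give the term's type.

type:
  (γ : Nat) → Eq Nat 8 8


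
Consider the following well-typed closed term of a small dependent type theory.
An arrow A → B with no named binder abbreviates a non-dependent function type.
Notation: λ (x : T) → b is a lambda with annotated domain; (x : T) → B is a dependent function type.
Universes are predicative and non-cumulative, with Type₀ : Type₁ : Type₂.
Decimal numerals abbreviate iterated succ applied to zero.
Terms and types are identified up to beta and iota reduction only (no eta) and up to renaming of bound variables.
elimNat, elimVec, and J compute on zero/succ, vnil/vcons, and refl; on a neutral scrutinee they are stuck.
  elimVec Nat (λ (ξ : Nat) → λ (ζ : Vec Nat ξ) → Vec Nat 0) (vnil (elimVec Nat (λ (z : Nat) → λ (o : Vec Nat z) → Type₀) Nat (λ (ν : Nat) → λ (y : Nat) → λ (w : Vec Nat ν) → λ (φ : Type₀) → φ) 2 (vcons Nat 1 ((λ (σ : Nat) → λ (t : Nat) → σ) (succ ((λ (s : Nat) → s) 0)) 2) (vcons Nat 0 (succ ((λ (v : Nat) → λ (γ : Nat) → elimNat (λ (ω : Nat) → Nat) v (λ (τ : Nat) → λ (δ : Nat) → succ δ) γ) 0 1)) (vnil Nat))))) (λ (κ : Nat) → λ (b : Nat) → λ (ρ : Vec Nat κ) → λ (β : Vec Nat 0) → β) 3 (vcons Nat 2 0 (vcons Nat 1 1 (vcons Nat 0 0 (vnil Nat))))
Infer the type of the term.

the term's type:
  Vec Nat 0


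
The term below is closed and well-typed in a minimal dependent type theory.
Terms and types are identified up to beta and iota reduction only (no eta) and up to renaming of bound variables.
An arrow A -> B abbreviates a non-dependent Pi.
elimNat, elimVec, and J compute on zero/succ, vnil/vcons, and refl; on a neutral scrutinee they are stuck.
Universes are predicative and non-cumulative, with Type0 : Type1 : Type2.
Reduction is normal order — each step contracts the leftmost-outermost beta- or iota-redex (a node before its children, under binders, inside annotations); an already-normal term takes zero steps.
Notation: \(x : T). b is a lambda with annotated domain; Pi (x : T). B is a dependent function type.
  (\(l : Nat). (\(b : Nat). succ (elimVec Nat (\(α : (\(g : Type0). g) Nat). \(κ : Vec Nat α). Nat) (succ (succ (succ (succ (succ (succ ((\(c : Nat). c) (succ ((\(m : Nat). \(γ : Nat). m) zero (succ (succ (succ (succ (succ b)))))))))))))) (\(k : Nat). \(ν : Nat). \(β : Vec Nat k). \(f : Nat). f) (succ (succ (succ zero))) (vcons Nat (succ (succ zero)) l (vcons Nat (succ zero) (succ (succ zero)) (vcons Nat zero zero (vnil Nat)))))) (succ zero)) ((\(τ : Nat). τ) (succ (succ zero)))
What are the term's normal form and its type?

resulting normal form:
  succ (succ (succ (succ (succ (succ (succ (succ zero)))))))
inferred type:
  Nat
observation: contracting a beta-redex first, the term normalizes in 21 steps.


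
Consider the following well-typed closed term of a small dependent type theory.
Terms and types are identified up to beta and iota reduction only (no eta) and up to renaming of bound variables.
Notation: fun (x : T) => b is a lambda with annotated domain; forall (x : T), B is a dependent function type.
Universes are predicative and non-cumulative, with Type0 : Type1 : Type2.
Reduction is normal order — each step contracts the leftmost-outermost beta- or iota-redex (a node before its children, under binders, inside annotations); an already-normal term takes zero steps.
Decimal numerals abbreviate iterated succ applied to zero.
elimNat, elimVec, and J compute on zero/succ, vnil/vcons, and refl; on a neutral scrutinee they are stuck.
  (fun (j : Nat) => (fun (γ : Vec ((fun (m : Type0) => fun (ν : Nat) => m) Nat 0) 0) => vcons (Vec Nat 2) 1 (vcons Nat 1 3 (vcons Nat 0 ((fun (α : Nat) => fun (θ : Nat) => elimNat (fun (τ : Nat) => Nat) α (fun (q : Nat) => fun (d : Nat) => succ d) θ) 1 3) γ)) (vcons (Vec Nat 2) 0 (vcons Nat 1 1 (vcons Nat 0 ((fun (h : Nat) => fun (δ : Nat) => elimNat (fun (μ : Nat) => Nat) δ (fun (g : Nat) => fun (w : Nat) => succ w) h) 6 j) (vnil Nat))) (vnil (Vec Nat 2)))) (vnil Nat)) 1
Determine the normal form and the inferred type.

resulting normal form:
  vcons (Vec Nat 2) 1 (vcons Nat 1 3 (vcons Nat 0 4 (vnil Nat))) (vcons (Vec Nat 2) 0 (vcons Nat 1 1 (vcons Nat 0 7 (vnil Nat))) (vnil (Vec Nat 2)))
the term's type:
  Vec (Vec Nat 2) 2
observation: 35 normal-order steps separate the term from its normal form.


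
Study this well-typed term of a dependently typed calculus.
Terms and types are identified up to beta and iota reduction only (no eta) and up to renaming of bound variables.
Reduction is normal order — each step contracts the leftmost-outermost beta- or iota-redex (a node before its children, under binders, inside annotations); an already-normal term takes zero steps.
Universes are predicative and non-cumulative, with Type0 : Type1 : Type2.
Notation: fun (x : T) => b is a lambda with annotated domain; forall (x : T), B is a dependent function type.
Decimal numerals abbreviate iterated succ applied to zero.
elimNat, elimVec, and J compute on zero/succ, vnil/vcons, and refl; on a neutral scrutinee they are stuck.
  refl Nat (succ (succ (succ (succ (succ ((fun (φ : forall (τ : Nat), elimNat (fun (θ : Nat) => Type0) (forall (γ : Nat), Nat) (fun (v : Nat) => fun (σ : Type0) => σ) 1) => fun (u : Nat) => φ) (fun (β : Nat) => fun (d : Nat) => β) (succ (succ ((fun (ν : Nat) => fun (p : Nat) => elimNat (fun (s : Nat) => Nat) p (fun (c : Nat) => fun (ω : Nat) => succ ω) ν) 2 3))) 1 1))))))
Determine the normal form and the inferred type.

resulting normal form:
  refl Nat 6
the term's type:
  Eq Nat 6 6
observation: reduction starts at a beta-redex, and 4 normal-order steps reach the normal form.


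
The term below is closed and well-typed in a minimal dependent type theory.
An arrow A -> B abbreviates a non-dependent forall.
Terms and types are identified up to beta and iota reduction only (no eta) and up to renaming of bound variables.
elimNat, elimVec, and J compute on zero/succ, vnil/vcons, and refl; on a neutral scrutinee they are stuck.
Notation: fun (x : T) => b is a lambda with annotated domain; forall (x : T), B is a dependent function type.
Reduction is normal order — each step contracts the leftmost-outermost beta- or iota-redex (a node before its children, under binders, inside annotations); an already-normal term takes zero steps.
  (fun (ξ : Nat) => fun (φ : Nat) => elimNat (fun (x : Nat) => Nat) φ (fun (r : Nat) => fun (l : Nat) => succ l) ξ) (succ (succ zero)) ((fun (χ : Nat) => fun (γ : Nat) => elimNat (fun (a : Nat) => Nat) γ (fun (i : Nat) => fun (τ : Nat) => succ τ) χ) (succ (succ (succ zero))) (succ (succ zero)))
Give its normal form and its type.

resulting normal form:
  succ (succ (succ (succ (succ (succ (succ zero))))))
type:
  Nat
observation: contracting a beta-redex first, the term normalizes in 21 steps.


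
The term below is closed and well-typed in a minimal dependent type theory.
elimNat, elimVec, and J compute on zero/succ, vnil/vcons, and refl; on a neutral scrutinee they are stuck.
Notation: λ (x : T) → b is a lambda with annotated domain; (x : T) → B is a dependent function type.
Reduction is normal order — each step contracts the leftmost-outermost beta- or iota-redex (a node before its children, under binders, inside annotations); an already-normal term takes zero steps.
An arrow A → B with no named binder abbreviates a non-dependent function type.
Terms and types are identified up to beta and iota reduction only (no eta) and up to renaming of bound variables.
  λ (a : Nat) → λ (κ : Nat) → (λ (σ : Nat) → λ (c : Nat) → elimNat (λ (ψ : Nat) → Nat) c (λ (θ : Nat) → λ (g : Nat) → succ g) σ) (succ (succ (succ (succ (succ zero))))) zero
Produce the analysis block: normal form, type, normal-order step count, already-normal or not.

reduced normal form:
  λ (a : Nat) → λ (κ : Nat) → succ (succ (succ (succ (succ zero))))
the term's type:
  Nat → Nat → Nat
reduction steps (normal order): 18
started in normal form: no
first contracted redex: a beta-redex


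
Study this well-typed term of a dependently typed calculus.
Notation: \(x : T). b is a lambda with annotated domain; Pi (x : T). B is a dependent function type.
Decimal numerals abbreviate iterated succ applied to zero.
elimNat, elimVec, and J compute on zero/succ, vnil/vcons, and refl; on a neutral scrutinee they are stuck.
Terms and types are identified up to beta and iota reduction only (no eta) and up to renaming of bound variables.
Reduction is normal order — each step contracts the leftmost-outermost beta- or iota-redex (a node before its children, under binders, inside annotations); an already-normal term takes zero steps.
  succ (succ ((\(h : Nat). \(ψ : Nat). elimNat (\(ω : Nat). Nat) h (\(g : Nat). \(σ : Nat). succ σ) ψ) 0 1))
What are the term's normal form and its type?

reduced normal form:
  3
type:
  Nat
observation: normalization takes exactly 6 steps under the normal-order strategy.


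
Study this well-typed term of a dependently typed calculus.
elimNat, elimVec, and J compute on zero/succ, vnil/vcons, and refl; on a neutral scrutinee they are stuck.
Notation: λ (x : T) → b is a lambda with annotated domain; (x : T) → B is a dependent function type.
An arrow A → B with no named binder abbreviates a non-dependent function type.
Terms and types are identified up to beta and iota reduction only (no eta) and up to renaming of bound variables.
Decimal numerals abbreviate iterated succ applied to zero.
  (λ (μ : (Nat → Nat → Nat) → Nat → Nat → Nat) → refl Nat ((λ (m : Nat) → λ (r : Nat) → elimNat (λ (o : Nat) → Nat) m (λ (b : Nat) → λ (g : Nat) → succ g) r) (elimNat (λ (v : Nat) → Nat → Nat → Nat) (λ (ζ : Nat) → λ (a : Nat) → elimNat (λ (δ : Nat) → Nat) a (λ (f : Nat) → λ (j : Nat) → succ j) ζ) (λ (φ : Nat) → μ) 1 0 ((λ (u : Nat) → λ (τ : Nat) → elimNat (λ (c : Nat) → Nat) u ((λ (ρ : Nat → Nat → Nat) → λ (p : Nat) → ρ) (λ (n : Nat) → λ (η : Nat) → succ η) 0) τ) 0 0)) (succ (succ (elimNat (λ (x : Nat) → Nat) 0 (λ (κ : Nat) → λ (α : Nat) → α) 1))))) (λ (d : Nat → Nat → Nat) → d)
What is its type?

type:
  Eq Nat 2 2


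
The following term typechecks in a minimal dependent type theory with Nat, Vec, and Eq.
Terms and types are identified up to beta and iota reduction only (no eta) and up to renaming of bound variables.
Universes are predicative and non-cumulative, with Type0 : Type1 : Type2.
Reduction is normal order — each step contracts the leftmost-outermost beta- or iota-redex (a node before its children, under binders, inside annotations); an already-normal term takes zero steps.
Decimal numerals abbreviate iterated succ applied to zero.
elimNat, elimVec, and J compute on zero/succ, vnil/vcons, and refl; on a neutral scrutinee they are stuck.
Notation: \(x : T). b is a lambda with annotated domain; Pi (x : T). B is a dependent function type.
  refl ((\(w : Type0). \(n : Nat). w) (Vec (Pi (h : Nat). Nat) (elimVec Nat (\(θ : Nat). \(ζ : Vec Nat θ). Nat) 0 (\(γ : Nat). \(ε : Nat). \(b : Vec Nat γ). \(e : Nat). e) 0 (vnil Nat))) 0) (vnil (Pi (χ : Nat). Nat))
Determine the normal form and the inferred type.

reduced normal form:
  refl (Vec (Pi (w : Nat). Nat) 0) (vnil (Pi (n : Nat). Nat))
inferred type:
  Eq (Vec (Pi (w : Nat). Nat) 0) (vnil (Pi (n : Nat). Nat)) (vnil (Pi (h : Nat). Nat))
observation: the leftmost-outermost redex is a beta-redex, and normalization takes 3 steps.


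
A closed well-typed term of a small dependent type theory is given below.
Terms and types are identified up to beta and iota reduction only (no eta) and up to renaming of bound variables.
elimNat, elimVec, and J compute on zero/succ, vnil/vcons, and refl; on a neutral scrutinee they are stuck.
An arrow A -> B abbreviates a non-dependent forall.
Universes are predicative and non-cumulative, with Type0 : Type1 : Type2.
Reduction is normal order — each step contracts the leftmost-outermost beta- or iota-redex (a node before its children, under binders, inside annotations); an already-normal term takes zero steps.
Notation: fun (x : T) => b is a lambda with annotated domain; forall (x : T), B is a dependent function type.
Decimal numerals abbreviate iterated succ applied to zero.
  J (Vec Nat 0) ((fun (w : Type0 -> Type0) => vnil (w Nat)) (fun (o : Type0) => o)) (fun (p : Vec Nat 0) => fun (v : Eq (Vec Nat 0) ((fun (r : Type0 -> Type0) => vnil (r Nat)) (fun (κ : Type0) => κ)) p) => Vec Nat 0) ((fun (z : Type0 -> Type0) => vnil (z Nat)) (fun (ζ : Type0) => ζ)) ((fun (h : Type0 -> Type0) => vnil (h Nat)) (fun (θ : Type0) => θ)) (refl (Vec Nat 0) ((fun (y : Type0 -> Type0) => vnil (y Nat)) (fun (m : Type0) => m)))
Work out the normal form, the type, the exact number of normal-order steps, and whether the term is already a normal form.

normal form:
  vnil Nat
the term's type:
  Vec Nat 0
steps to reach normal form (normal order): 3
started in normal form: no
first contracted redex: a J iota-redex


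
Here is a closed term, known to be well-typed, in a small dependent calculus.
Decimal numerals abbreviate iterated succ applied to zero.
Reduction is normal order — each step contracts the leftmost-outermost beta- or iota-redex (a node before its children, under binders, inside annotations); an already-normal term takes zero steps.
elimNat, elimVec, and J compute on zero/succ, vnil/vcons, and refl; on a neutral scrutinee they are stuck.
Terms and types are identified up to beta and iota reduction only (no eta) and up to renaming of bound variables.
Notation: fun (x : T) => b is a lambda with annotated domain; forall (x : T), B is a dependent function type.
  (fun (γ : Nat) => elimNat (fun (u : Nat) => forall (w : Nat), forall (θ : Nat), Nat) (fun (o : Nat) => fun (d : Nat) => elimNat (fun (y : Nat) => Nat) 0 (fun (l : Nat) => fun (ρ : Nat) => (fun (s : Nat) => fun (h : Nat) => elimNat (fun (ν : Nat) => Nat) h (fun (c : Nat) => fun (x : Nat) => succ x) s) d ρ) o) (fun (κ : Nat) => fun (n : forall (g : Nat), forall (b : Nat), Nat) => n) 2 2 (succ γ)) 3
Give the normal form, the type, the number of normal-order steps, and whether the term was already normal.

resulting normal form:
  8
inferred type:
  Nat
steps to reach normal form (normal order): 47
started in normal form: no
first contracted redex: a beta-redex


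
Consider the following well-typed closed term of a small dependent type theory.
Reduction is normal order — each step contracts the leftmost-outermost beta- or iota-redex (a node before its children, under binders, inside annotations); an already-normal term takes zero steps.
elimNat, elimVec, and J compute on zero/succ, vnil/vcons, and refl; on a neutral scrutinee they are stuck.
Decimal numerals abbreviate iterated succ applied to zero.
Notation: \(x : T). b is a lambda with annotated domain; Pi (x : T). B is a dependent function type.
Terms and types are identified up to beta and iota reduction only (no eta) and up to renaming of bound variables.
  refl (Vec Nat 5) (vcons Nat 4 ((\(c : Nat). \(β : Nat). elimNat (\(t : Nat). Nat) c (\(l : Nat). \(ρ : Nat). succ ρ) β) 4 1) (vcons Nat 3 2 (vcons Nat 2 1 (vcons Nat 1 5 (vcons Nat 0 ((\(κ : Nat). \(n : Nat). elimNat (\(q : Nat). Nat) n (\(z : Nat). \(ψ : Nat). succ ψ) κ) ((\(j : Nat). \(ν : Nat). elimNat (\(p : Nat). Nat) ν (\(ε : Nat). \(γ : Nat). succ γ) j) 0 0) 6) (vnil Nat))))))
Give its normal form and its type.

normal form:
  refl (Vec Nat 5) (vcons Nat 4 5 (vcons Nat 3 2 (vcons Nat 2 1 (vcons Nat 1 5 (vcons Nat 0 6 (vnil Nat))))))
the term's type:
  Eq (Vec Nat 5) (vcons Nat 4 5 (vcons Nat 3 2 (vcons Nat 2 1 (vcons Nat 1 5 (vcons Nat 0 6 (vnil Nat)))))) (vcons Nat 4 5 (vcons Nat 3 2 (vcons Nat 2 1 (vcons Nat 1 5 (vcons Nat 0 6 (vnil Nat))))))
observation: the term reaches its normal form after 12 normal-order steps.


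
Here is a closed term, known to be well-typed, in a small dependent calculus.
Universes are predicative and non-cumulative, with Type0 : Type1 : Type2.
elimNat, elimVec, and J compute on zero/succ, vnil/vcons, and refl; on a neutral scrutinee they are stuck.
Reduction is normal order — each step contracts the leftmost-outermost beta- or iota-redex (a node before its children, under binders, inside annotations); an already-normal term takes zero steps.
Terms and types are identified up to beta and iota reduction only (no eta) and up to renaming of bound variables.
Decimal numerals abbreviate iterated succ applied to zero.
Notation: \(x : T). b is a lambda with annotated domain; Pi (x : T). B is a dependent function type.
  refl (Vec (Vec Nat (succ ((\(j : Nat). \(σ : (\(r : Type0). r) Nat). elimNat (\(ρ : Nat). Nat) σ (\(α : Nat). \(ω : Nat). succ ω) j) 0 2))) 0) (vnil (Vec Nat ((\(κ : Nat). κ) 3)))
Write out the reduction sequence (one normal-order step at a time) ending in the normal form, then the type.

normal-order reduction sequence:
  refl (Vec (Vec Nat (succ ((\(j : Nat). \(σ : (\(r : Type0). r) Nat). elimNat (\(ρ : Nat). Nat) σ (\(α : Nat). \(ω : Nat). succ ω) j) 0 2))) 0) (vnil (Vec Nat ((\(κ : Nat). κ) 3)))
  ~> refl (Vec (Vec Nat (succ ((\(j : (\(σ : Type0). σ) Nat). elimNat (\(r : Nat). Nat) j (\(ρ : Nat). \(α : Nat). succ α) 0) 2))) 0) (vnil (Vec Nat ((\(ω : Nat). ω) 3)))
  ~> refl (Vec (Vec Nat (succ (elimNat (\(j : Nat). Nat) 2 (\(σ : Nat). \(r : Nat). succ r) 0))) 0) (vnil (Vec Nat ((\(ρ : Nat). ρ) 3)))
  ~> refl (Vec (Vec Nat 3) 0) (vnil (Vec Nat ((\(j : Nat). j) 3)))
  ~> refl (Vec (Vec Nat 3) 0) (vnil (Vec Nat 3))
inferred type:
  Eq (Vec (Vec Nat 3) 0) (vnil (Vec Nat 3)) (vnil (Vec Nat 3))


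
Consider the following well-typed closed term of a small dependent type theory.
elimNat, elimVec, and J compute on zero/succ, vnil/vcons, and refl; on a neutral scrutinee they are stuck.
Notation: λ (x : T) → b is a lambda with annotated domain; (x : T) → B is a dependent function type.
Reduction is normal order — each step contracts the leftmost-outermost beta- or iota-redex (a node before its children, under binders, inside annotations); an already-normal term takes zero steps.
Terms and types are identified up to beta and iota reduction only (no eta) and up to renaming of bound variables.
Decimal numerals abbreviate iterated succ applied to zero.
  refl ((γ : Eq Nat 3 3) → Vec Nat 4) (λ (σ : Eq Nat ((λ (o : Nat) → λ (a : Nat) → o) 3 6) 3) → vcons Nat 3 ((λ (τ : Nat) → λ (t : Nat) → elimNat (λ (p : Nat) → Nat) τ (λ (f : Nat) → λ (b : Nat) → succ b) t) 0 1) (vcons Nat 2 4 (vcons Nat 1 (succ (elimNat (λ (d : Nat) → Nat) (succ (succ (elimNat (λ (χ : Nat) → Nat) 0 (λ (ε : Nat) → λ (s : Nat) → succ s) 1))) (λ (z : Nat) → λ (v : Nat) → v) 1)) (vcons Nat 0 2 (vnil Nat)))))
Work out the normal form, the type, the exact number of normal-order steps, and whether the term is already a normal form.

resulting normal form:
  refl ((γ : Eq Nat 3 3) → Vec Nat 4) (λ (σ : Eq Nat 3 3) → vcons Nat 3 1 (vcons Nat 2 4 (vcons Nat 1 4 (vcons Nat 0 2 (vnil Nat)))))
type:
  Eq ((γ : Eq Nat 3 3) → Vec Nat 4) (λ (σ : Eq Nat 3 3) → vcons Nat 3 1 (vcons Nat 2 4 (vcons Nat 1 4 (vcons Nat 0 2 (vnil Nat))))) (λ (o : Eq Nat 3 3) → vcons Nat 3 1 (vcons Nat 2 4 (vcons Nat 1 4 (vcons Nat 0 2 (vnil Nat)))))
reduction steps (normal order): 16
started in normal form: no
first redex: a beta-redex


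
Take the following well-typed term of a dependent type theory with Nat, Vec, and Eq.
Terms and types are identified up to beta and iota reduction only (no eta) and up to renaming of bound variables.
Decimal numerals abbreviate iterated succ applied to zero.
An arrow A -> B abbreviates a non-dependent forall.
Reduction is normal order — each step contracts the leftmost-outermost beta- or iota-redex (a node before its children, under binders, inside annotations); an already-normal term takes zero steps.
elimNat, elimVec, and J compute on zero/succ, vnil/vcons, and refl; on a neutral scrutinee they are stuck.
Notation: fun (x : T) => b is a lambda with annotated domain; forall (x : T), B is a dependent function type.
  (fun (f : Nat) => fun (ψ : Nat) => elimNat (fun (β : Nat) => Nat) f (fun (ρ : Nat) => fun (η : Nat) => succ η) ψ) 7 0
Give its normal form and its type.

reduced normal form:
  7
inferred type:
  Nat
observation: contracting a beta-redex first, the term normalizes in 3 steps.


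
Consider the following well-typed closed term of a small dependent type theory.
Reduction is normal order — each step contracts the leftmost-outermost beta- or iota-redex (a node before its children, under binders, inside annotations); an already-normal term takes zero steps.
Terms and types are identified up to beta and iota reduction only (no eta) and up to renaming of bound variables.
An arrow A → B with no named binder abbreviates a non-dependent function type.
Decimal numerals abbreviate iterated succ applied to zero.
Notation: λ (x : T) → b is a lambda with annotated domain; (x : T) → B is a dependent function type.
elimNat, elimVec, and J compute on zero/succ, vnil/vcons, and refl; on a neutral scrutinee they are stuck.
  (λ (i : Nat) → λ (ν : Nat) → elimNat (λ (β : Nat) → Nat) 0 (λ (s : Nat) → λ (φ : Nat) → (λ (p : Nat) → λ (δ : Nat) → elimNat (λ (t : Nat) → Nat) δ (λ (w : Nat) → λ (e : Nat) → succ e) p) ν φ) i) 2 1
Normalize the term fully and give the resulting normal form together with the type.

normal form:
  2
inferred type:
  Nat
observation: the first redex contracted is a beta-redex; the normal form is reached in 21 normal-order steps.


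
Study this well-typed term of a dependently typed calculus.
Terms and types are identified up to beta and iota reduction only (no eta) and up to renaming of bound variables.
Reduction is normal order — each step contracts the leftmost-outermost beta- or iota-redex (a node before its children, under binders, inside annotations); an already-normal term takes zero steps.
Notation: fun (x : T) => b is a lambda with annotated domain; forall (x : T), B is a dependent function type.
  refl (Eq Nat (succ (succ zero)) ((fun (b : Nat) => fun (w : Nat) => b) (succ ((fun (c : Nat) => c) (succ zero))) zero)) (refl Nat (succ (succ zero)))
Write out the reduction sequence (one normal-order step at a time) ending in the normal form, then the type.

reduction (normal order):
  refl (Eq Nat (succ (succ zero)) ((fun (b : Nat) => fun (w : Nat) => b) (succ ((fun (c : Nat) => c) (succ zero))) zero)) (refl Nat (succ (succ zero)))
  ~> refl (Eq Nat (succ (succ zero)) ((fun (b : Nat) => succ ((fun (w : Nat) => w) (succ zero))) zero)) (refl Nat (succ (succ zero)))
  ~> refl (Eq Nat (succ (succ zero)) (succ ((fun (b : Nat) => b) (succ zero)))) (refl Nat (succ (succ zero)))
  ~> refl (Eq Nat (succ (succ zero)) (succ (succ zero))) (refl Nat (succ (succ zero)))
type:
  Eq (Eq Nat (succ (succ zero)) (succ (succ zero))) (refl Nat (succ (succ zero))) (refl Nat (succ (succ zero)))


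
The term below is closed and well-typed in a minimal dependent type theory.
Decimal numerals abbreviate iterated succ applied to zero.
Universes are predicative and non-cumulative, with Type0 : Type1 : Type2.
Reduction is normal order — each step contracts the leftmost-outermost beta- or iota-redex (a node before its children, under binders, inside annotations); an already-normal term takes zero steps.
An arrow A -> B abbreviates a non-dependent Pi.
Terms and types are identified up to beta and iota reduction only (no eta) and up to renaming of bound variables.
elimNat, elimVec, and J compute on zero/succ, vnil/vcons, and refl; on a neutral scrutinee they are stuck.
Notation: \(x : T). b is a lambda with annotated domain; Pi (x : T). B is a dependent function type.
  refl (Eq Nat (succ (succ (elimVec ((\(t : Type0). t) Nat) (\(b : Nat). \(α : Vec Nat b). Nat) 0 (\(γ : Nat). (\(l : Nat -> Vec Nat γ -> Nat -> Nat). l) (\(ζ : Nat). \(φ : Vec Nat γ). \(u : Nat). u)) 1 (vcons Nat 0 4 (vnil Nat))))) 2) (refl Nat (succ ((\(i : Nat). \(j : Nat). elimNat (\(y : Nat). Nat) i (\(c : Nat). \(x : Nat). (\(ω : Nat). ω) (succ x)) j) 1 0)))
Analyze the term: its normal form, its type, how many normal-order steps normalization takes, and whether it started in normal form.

resulting normal form:
  refl (Eq Nat 2 2) (refl Nat 2)
type:
  Eq (Eq Nat 2 2) (refl Nat 2) (refl Nat 2)
reduction steps (normal order): 10
already normal: no
first redex: an elimVec iota-redex


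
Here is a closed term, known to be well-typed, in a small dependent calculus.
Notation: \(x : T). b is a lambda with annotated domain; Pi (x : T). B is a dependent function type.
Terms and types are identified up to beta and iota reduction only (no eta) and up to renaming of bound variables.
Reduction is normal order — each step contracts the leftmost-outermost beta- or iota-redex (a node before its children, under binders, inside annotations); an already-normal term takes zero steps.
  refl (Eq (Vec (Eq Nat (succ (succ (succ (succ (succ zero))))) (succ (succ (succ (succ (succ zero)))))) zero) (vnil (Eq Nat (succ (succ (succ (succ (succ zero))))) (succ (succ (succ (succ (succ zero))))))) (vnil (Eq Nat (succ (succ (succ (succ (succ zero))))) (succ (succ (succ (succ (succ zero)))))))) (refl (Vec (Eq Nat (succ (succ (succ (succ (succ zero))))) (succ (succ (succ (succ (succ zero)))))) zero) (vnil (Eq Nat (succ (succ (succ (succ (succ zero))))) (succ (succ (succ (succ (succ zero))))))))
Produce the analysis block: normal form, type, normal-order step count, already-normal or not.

resulting normal form:
  refl (Eq (Vec (Eq Nat (succ (succ (succ (succ (succ zero))))) (succ (succ (succ (succ (succ zero)))))) zero) (vnil (Eq Nat (succ (succ (succ (succ (succ zero))))) (succ (succ (succ (succ (succ zero))))))) (vnil (Eq Nat (succ (succ (succ (succ (succ zero))))) (succ (succ (succ (succ (succ zero)))))))) (refl (Vec (Eq Nat (succ (succ (succ (succ (succ zero))))) (succ (succ (succ (succ (succ zero)))))) zero) (vnil (Eq Nat (succ (succ (succ (succ (succ zero))))) (succ (succ (succ (succ (succ zero))))))))
the term's type:
  Eq (Eq (Vec (Eq Nat (succ (succ (succ (succ (succ zero))))) (succ (succ (succ (succ (succ zero)))))) zero) (vnil (Eq Nat (succ (succ (succ (succ (succ zero))))) (succ (succ (succ (succ (succ zero))))))) (vnil (Eq Nat (succ (succ (succ (succ (succ zero))))) (succ (succ (succ (succ (succ zero)))))))) (refl (Vec (Eq Nat (succ (succ (succ (succ (succ zero))))) (succ (succ (succ (succ (succ zero)))))) zero) (vnil (Eq Nat (succ (succ (succ (succ (succ zero))))) (succ (succ (succ (succ (succ zero)))))))) (refl (Vec (Eq Nat (succ (succ (succ (succ (succ zero))))) (succ (succ (succ (succ (succ zero)))))) zero) (vnil (Eq Nat (succ (succ (succ (succ (succ zero))))) (succ (succ (succ (succ (succ zero))))))))
reduction steps (normal order): 0
started in normal form: yes


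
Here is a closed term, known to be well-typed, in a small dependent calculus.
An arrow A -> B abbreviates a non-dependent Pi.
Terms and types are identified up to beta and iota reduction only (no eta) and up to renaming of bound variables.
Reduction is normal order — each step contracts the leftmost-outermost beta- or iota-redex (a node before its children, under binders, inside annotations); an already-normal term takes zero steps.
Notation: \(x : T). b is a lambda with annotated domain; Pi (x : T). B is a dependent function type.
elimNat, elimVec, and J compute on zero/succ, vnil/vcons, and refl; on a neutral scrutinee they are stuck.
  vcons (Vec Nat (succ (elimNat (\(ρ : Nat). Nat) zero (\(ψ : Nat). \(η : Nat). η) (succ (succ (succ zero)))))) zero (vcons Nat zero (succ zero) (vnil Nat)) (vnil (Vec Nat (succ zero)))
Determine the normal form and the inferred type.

reduced normal form:
  vcons (Vec Nat (succ zero)) zero (vcons Nat zero (succ zero) (vnil Nat)) (vnil (Vec Nat (succ zero)))
the term's type:
  Vec (Vec Nat (succ zero)) (succ zero)
observation: 10 normal-order steps normalize the term, beginning with an elimNat iota-redex.


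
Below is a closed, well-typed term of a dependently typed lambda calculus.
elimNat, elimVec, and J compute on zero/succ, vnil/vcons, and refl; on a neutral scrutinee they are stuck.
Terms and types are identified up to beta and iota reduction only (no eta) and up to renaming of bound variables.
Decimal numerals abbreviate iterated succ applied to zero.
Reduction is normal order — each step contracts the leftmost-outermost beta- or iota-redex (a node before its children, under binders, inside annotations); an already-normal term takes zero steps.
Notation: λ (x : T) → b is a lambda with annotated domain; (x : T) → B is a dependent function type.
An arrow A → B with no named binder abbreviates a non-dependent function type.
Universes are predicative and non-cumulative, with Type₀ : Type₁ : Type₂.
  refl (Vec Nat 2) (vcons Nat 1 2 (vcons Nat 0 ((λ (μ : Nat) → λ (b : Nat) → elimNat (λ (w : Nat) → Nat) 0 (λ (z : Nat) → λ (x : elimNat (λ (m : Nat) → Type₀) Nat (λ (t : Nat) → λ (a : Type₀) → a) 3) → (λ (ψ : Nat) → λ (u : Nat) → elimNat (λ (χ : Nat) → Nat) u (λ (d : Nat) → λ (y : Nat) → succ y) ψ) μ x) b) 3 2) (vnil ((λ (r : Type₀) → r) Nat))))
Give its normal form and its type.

normal form:
  refl (Vec Nat 2) (vcons Nat 1 2 (vcons Nat 0 6 (vnil Nat)))
inferred type:
  Eq (Vec Nat 2) (vcons Nat 1 2 (vcons Nat 0 6 (vnil Nat))) (vcons Nat 1 2 (vcons Nat 0 6 (vnil Nat)))
observation: 34 normal-order steps normalize the term, beginning with a beta-redex.


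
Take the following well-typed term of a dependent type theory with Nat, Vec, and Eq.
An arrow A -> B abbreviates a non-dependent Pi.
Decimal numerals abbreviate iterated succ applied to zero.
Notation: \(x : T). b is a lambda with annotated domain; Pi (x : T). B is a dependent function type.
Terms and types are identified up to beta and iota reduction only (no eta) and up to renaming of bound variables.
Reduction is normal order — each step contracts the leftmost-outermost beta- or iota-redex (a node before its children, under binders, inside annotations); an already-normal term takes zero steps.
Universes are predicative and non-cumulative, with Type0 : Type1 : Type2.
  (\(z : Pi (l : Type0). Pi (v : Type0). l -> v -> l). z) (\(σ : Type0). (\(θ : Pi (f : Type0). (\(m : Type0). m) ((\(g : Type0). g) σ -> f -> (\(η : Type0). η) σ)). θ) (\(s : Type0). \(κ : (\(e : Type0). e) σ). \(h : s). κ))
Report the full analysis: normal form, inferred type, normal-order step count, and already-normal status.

resulting normal form:
  \(z : Type0). \(l : Type0). \(v : z). \(σ : l). v
inferred type:
  Pi (z : Type0). Pi (l : Type0). z -> l -> z
normal-order step count: 3
term was already normal: no
first redex: a beta-redex


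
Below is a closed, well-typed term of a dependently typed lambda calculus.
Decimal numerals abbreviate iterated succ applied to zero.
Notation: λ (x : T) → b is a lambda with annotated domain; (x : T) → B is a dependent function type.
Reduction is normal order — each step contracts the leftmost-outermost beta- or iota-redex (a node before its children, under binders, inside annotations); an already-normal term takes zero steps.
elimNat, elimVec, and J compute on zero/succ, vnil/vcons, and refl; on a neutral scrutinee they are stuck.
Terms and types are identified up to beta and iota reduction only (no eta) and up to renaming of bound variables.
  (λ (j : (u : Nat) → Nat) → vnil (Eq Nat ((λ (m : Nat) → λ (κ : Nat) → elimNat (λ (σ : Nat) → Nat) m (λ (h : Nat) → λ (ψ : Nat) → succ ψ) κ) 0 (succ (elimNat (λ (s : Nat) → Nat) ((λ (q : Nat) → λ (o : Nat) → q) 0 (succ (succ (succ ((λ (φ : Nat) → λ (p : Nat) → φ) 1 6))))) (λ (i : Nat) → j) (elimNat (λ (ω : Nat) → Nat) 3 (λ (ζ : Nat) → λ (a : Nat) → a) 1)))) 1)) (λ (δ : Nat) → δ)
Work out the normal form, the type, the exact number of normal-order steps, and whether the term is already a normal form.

normal form:
  vnil (Eq Nat 1 1)
type:
  Vec (Eq Nat 1 1) 0
steps to reach normal form (normal order): 23
already normal: no
first contracted redex: a beta-redex


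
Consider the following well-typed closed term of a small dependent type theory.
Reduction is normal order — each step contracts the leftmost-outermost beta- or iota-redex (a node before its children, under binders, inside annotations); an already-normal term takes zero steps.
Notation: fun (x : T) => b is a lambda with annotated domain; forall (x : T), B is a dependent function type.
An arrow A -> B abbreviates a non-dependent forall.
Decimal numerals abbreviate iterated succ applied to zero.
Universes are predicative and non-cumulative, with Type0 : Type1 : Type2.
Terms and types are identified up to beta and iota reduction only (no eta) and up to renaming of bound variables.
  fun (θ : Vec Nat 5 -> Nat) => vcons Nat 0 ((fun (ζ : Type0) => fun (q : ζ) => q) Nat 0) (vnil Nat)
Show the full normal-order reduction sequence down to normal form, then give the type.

reduction (normal order):
  fun (θ : Vec Nat 5 -> Nat) => vcons Nat 0 ((fun (ζ : Type0) => fun (q : ζ) => q) Nat 0) (vnil Nat)
  ~> fun (θ : Vec Nat 5 -> Nat) => vcons Nat 0 ((fun (ζ : Nat) => ζ) 0) (vnil Nat)
  ~> fun (θ : Vec Nat 5 -> Nat) => vcons Nat 0 0 (vnil Nat)
type:
  (Vec Nat 5 -> Nat) -> Vec Nat 1


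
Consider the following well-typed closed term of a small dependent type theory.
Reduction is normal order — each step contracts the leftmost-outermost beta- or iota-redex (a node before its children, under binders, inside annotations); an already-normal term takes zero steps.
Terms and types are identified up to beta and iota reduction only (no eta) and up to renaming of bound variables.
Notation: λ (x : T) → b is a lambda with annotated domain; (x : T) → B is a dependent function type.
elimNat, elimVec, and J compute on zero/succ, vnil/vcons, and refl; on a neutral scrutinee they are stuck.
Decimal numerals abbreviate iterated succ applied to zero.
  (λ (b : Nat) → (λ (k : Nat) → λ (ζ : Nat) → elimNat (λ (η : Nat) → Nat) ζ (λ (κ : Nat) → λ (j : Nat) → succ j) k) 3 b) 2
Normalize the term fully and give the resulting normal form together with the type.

normal form:
  5
type:
  Nat
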